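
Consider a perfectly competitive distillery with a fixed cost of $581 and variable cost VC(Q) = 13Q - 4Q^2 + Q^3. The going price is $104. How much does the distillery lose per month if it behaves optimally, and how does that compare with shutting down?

AVC = 13 - 4Q + Q^2 has its minimum $9 at Q = 2; price $104 clears that bar, so the firm operates.
MC = 13 - 8Q + 3Q^2. Setting P = MC and taking the root on the rising branch gives Q* = 7.
TR = 104·7 = 728. TC = 581 + 238 = 819. Profit = 728 − 819 = -$91.
Shutting down would mean losing the fixed cost of $581, so operating at a loss of $91 is better by $490.

Profit = -$91 at Q = 7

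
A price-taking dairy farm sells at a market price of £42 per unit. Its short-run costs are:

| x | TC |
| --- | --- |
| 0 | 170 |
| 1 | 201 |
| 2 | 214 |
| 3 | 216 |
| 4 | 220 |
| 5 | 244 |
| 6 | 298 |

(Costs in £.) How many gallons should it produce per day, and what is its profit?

Tabulate TR − TC: x=0: -170; x=1: -159; x=2: -130; x=3: -90; x=4: -52; x=5: -34; x=6: -46.
Profit is maximized at x = 5. AVC there is 74/5 = £14.80 ≤ P, so producing beats shutting down (which would give -£170).

x = 5; profit = -£34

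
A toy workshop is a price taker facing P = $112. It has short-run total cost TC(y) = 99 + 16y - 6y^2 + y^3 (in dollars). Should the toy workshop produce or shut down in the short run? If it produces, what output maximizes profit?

Variable cost is VC = 16y - 6y^2 + y^3, so AVC = VC/y = 16 - 6y + y^2 and MC = dTC/dy = 16 - 12y + 3y^2.
AVC hits its minimum where MC = AVC, at y = 3, giving min AVC = 16 - 6·3 + 3^2 = $7.
Because $112 ≥ $7, revenue can cover variable cost; the firm operates.
Set P = MC: 112 = 16 - 12y + 3y^2 → -96 - 12y + 3y^2 = 0. The roots are y = -4 and y = 8; the profit-maximizing output is on the rising part of MC, so y* = 8.
Check: AVC at y = 8 is $32 ≤ P, so revenue covers variable cost.
Profit = P·y − TC = 112·8 − 355 = $541.

Produce at y = 8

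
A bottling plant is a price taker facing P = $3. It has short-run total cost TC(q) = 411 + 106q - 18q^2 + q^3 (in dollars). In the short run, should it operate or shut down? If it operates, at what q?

Shut down

Strip out fixed cost: VC = 106q - 18q^2 + q^3. Then AVC = 106 - 18q + q^2 and MC = 106 - 36q + 3q^2.
AVC hits its minimum where MC = AVC, at q = 9, giving min AVC = 106 - 18·9 + 9^2 = $25.
P = $3 lies below min AVC = $25; no output level covers variable cost.
Shutting down limits the loss to fixed cost, $411.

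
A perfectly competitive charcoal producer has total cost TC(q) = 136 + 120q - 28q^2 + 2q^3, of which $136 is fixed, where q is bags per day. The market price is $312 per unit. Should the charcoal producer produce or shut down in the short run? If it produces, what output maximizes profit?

Produce at q = 12

From TC, MC = TC'(q) = 120 - 56q + 6q^2 and AVC = VC/q = 120 - 28q + 2q^2.
AVC is minimized where dAVC/dq = -28 + 4q = 0, at q = 7; min AVC = 120 - 28·7 + 2·7^2 = $22.
Since P = $312 ≥ min AVC = $22, price covers variable cost and the firm should produce.
Set P = MC: 312 = 120 - 56q + 6q^2 → -192 - 56q + 6q^2 = 0. The roots are q = -8/3 and q = 12; the profit-maximizing output is on the rising part of MC, so q* = 12.
Check: AVC at q = 12 is $72 ≤ P, so revenue covers variable cost.
Profit = P·q − TC = 312·12 − 1000 = $2744.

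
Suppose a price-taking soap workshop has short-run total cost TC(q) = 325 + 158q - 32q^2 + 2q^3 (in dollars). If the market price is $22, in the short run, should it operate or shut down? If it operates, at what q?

From TC, MC = TC'(q) = 158 - 64q + 6q^2 and AVC = VC/q = 158 - 32q + 2q^2.
AVC hits its minimum where MC = AVC, at q = 8, giving min AVC = 158 - 32·8 + 2·8^2 = $30.
Since P = $22 < min AVC = $30, price fails to cover variable cost at any output.
The firm minimizes its loss by shutting down and losing only its fixed cost of $325.

Shut down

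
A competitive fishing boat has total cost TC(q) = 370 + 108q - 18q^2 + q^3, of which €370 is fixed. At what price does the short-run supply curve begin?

The firm shuts down when price falls below the minimum of average variable cost. AVC = VC/q = 108 - 18q + q^2.
At the minimum of AVC, MC = AVC. MC = 108 - 36q + 3q^2; setting MC = AVC gives 2q^2 - 18q = 0, so q = 9. min AVC = 27.
For P < €27 the firm produces nothing.

€27 per unit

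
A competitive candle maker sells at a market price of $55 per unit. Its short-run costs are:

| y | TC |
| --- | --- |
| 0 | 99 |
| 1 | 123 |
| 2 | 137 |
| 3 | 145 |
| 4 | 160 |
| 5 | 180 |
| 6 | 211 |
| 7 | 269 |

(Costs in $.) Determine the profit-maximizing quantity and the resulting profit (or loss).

Profit at each row (π = 55y − TC): y=0: -99; y=1: -68; y=2: -27; y=3: 20; y=4: 60; y=5: 95; y=6: 119; y=7: 116.
Profit is maximized at y = 6. AVC there is 112/6 = $18.67 ≤ P, so producing beats shutting down (which would give -$99).

y = 6; profit = $119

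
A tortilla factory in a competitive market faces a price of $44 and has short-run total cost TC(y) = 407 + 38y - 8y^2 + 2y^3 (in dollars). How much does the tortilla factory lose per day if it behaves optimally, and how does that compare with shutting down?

AVC = 38 - 8y + 2y^2; min AVC = $30 at y = 2. Since P = $44 ≥ min AVC, the firm produces.
MC = 38 - 16y + 6y^2. Setting P = MC and taking the root on the rising branch gives y* = 3.
TR = 44·3 = 132. TC = 407 + 96 = 503. Profit = 132 − 503 = -$371.
By producing, the firm covers all variable cost plus $36 of fixed cost; shutting down would lose the full $407.

Profit = -$371 at y = 3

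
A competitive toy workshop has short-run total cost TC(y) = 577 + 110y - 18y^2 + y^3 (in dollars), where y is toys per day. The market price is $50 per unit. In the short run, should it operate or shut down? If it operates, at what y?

Produce at y = 10

Variable cost is VC = 110y - 18y^2 + y^3, so AVC = VC/y = 110 - 18y + y^2 and MC = dTC/dy = 110 - 36y + 3y^2.
AVC hits its minimum where MC = AVC, at y = 9, giving min AVC = 110 - 18·9 + 9^2 = $29.
P = $50 exceeds min AVC = $29, so the firm stays open.
Solving P = MC: 60 - 36y + 3y^2 = 0 ⇒ y = 2 or 10. On the upward-sloping branch, y* = 10.
Check: AVC at y = 10 is $30 ≤ P, so revenue covers variable cost.
Profit = P·y − TC = 50·10 − 877 = -$377, a loss, but smaller than the $577 fixed cost the firm would lose by shutting down.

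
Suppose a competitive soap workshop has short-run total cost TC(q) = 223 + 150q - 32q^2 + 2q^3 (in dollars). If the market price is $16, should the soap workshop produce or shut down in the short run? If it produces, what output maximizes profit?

Shut down

From TC, MC = TC'(q) = 150 - 64q + 6q^2 and AVC = VC/q = 150 - 32q + 2q^2.
AVC is minimized where dAVC/dq = -32 + 4q = 0, at q = 8; min AVC = 150 - 32·8 + 2·8^2 = $22.
With P < min AVC ($16 < $22), every unit sold adds to the loss.
The firm minimizes its loss by shutting down and losing only its fixed cost of $223.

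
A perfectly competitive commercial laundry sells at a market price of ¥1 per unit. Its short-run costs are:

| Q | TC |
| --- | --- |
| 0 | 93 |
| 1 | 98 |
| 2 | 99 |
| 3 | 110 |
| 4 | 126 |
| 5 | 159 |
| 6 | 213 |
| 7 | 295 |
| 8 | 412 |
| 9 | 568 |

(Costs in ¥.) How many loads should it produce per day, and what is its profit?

Compute π = P·Q − TC at each output: Q=0: -93; Q=1: -97; Q=2: -97; Q=3: -107; Q=4: -122; Q=5: -154; Q=6: -207; Q=7: -288; Q=8: -404; Q=9: -559.
Profit is highest at Q = 0. Equivalently, the lowest AVC in the table is 6/2 ≈ ¥3 at Q = 2, and P = ¥1 falls below it — price never covers variable cost, so the firm shuts down and loses only its fixed cost.

Q = 0 (shut down); profit = -¥93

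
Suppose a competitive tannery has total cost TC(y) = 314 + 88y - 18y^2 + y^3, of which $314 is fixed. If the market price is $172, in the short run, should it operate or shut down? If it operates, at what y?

Variable cost is VC = 88y - 18y^2 + y^3, so AVC = VC/y = 88 - 18y + y^2 and MC = dTC/dy = 88 - 36y + 3y^2.
AVC is minimized where dAVC/dy = -18 + 2y = 0, at y = 9; min AVC = 88 - 18·9 + 9^2 = $7.
P = $172 exceeds min AVC = $7, so the firm stays open.
Set P = MC: 172 = 88 - 36y + 3y^2 → -84 - 36y + 3y^2 = 0. The roots are y = -2 and y = 14; the profit-maximizing output is on the rising part of MC, so y* = 14.
Check: AVC at y = 14 is $32 ≤ P, so revenue covers variable cost.
Profit = P·y − TC = 172·14 − 762 = $1646.

Produce at y = 14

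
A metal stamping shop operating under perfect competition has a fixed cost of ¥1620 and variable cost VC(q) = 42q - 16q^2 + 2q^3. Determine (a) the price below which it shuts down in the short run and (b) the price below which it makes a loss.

Shutdown price = ¥10; break-even price = ¥240

AVC = 42 - 16q + 2q^2; minimized at q = 4, giving min AVC = ¥10. That is the shutdown price.
ATC = 1620/q + 42 - 16q + 2q^2. Setting dATC/dq = −1620/q^2 − 16 + 4q = 0 gives q = 9 (since 4·9^3 − 16·9^2 = 1620).
min ATC = 1620/9 + 42 − 16·9 + 2·9^2 = ¥240. That is the break-even price.
Between these two prices the firm operates at a loss; above ¥240 it earns a profit.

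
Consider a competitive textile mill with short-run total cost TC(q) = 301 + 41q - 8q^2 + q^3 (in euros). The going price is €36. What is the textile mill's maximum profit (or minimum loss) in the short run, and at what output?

AVC = 41 - 8q + q^2; min AVC = €25 at q = 4. Since P = €36 ≥ min AVC, the firm produces.
MC = 41 - 16q + 3q^2. Setting P = MC and taking the root on the rising branch gives q* = 5.
TR = 36·5 = 180. TC = 301 + 130 = 431. Profit = 180 − 431 = -€251.
By producing, the firm covers all variable cost plus €50 of fixed cost; shutting down would lose the full €301.

Profit = -€251 at q = 5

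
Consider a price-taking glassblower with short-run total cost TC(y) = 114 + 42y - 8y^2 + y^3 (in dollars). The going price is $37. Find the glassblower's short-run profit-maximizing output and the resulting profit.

AVC = 42 - 8y + y^2 has its minimum $26 at y = 4; price $37 clears that bar, so the firm operates.
With MC = 42 - 16y + 3y^2, P = MC on the upward-sloping part at y* = 5.
TR = 37·5 = 185. TC = 114 + 135 = 249. Profit = 185 − 249 = -$64.
Shutting down would mean losing the fixed cost of $114, so operating at a loss of $64 is better by $50.

Profit = -$64 at y = 5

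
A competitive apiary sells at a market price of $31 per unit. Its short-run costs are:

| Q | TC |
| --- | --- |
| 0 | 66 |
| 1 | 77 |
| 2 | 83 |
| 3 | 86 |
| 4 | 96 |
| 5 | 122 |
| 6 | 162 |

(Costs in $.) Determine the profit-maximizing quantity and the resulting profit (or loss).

Tabulate TR − TC: Q=0: -66; Q=1: -46; Q=2: -21; Q=3: 7; Q=4: 28; Q=5: 33; Q=6: 24.
Profit is maximized at Q = 5. AVC there is 56/5 = $11.20 ≤ P, so producing beats shutting down (which would give -$66).

Q = 5; profit = $33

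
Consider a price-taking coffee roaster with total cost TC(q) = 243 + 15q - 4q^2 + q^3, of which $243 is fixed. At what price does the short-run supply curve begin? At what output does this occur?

The firm shuts down when price falls below the minimum of average variable cost. AVC = VC/q = 15 - 4q + q^2.
At the minimum of AVC, MC = AVC. MC = 15 - 8q + 3q^2; setting MC = AVC gives 2q^2 - 4q = 0, so q = 2. min AVC = 11.
For P < $11 the firm produces nothing.

$11 per unit, at q = 2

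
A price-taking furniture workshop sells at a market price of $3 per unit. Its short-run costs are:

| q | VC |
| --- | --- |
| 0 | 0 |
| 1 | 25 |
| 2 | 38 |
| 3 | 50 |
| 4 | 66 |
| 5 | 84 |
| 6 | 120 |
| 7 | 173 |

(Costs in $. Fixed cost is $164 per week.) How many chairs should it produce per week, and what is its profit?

q = 0 (shut down); profit = -$164

Compute π = P·q − TC at each output: q=0: -164; q=1: -186; q=2: -196; q=3: -205; q=4: -218; q=5: -233; q=6: -266; q=7: -316.
Profit is highest at q = 0. Equivalently, the lowest AVC in the table is 66/4 ≈ $16.50 at q = 4, and P = $3 falls below it — price never covers variable cost, so the firm shuts down and loses only its fixed cost.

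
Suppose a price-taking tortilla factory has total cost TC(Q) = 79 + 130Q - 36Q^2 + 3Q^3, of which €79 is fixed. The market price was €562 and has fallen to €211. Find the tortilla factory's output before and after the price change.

MC = 130 - 72Q + 9Q^2; the shutdown threshold is min AVC = €22 (at Q = 6).
With P = €562 above the shutdown price, P = MC gives Q = 12.
At P = €211 ≥ min AVC, set P = MC: Q = 9. The firm stays open but cuts output.

Output falls from 12 to 9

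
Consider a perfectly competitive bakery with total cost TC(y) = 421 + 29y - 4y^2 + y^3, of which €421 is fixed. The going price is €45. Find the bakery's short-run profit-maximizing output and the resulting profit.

AVC = 29 - 4y + y^2; min AVC = €25 at y = 2. Since P = €45 ≥ min AVC, the firm produces.
With MC = 29 - 8y + 3y^2, P = MC on the upward-sloping part at y* = 4.
TR = 45·4 = 180. TC = 421 + 116 = 537. Profit = 180 − 537 = -€357.
That loss of €357 beats the €421 the firm would lose by shutting down; producing recovers €64 of fixed cost.

Profit = -€357 at y = 4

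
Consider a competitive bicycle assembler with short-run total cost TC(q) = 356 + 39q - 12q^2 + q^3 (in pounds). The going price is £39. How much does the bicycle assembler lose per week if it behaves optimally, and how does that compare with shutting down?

AVC = 39 - 12q + q^2; min AVC = £3 at q = 6. Since P = £39 ≥ min AVC, the firm produces.
With MC = 39 - 24q + 3q^2, P = MC on the upward-sloping part at q* = 8.
TR = 39·8 = 312. TC = 356 + 56 = 412. Profit = 312 − 412 = -£100.
By producing, the firm covers all variable cost plus £256 of fixed cost; shutting down would lose the full £356.

Profit = -£100 at q = 8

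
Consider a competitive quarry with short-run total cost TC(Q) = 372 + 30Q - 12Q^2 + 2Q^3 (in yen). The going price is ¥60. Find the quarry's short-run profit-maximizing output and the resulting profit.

Profit = -¥172 at Q = 5

AVC = 30 - 12Q + 2Q^2 has its minimum ¥12 at Q = 3; price ¥60 clears that bar, so the firm operates.
With MC = 30 - 24Q + 6Q^2, P = MC on the upward-sloping part at Q* = 5.
TR = 60·5 = 300. TC = 372 + 100 = 472. Profit = 300 − 472 = -¥172.
That loss of ¥172 beats the ¥372 the firm would lose by shutting down; producing recovers ¥200 of fixed cost.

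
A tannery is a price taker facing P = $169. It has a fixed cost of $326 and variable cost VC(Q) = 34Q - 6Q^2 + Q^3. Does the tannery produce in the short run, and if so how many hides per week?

Variable cost is VC = 34Q - 6Q^2 + Q^3, so AVC = VC/Q = 34 - 6Q + Q^2 and MC = dTC/dQ = 34 - 12Q + 3Q^2.
AVC is minimized where dAVC/dQ = -6 + 2Q = 0, at Q = 3; min AVC = 34 - 6·3 + 3^2 = $25.
Because $169 ≥ $25, revenue can cover variable cost; the firm operates.
Set P = MC: 169 = 34 - 12Q + 3Q^2 → -135 - 12Q + 3Q^2 = 0. The roots are Q = -5 and Q = 9; the profit-maximizing output is on the rising part of MC, so Q* = 9.
Check: AVC at Q = 9 is $61 ≤ P, so revenue covers variable cost.
Profit = P·Q − TC = 169·9 − 875 = $646.

Produce at Q = 9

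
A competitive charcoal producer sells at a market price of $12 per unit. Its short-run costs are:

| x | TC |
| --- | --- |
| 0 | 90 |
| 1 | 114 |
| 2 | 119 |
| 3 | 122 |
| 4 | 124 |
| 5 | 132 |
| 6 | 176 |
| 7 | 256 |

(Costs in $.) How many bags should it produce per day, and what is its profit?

x = 5; profit = -$72

Tabulate TR − TC: x=0: -90; x=1: -102; x=2: -95; x=3: -86; x=4: -76; x=5: -72; x=6: -104; x=7: -172.
Profit is maximized at x = 5. AVC there is 42/5 = $8.40 ≤ P, so producing beats shutting down (which would give -$90).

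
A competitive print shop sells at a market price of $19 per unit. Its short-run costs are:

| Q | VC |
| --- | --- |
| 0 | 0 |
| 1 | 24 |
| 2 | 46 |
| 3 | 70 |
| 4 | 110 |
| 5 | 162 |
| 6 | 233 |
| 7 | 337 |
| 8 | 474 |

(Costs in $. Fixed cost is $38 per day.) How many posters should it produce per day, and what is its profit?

Q = 0 (shut down); profit = -$38

Profit at each row (π = 19Q − TC): Q=0: -38; Q=1: -43; Q=2: -46; Q=3: -51; Q=4: -72; Q=5: -105; Q=6: -157; Q=7: -242; Q=8: -360.
Profit is highest at Q = 0. Equivalently, the lowest AVC in the table is 46/2 ≈ $23 at Q = 2, and P = $19 falls below it — price never covers variable cost, so the firm shuts down and loses only its fixed cost.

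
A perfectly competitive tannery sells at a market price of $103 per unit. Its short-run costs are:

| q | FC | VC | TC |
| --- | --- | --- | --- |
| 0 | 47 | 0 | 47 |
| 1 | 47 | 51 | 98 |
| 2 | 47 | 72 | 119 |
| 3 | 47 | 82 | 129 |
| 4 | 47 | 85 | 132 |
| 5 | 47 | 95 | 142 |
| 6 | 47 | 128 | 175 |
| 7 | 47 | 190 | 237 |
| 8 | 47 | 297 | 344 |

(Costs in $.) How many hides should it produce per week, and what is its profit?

Tabulate TR − TC: q=0: -47; q=1: 5; q=2: 87; q=3: 180; q=4: 280; q=5: 373; q=6: 443; q=7: 484; q=8: 480.
Profit is maximized at q = 7. AVC there is 190/7 = $27.14 ≤ P, so producing beats shutting down (which would give -$47).

q = 7; profit = $484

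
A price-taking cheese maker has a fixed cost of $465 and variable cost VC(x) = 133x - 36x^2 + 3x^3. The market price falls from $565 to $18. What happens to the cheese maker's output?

AVC = 133 - 36x + 3x^2, minimized at x = 6 where min AVC = $25. MC = 133 - 72x + 9x^2.
At P = $565 ≥ min AVC, set P = MC on the rising branch: x = 12.
At P = $18 < min AVC = $25, price no longer covers variable cost at any output, so the firm shuts down: x = 0.

Output falls from 12 to 0 (the firm shuts down)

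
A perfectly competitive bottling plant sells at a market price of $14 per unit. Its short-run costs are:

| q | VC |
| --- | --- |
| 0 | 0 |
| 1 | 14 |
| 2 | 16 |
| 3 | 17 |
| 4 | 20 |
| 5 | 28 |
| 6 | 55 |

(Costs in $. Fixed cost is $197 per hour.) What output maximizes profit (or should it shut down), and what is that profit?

q = 5; profit = -$155

Profit at each row (π = 14q − TC): q=0: -197; q=1: -197; q=2: -185; q=3: -172; q=4: -161; q=5: -155; q=6: -168.
Profit is maximized at q = 5. AVC there is 28/5 = $5.60 ≤ P, so producing beats shutting down (which would give -$197).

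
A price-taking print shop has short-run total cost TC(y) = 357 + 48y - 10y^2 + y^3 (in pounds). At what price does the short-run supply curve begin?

Short-run supply begins at min AVC. From VC = 48y - 10y^2 + y^3, AVC = 48 - 10y + y^2.
At the minimum of AVC, MC = AVC. MC = 48 - 20y + 3y^2; setting MC = AVC gives 2y^2 - 10y = 0, so y = 5. min AVC = 23.
For P < £23 the firm produces nothing.

£23 per unit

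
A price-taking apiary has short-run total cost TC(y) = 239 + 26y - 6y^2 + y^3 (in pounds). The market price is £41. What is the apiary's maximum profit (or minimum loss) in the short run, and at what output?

Profit = -£139 at y = 5

AVC = 26 - 6y + y^2; min AVC = £17 at y = 3. Since P = £41 ≥ min AVC, the firm produces.
MC = 26 - 12y + 3y^2. Setting P = MC and taking the root on the rising branch gives y* = 5.
TR = 41·5 = 205. TC = 239 + 105 = 344. Profit = 205 − 344 = -£139.
By producing, the firm covers all variable cost plus £100 of fixed cost; shutting down would lose the full £239.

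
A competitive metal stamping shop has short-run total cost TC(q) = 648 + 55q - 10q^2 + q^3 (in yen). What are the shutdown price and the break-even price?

Shutdown price = min AVC. AVC = 55 - 10q + q^2, with vertex at q = 5 and minimum ¥30.
ATC = 648/q + 55 - 10q + q^2. Setting dATC/dq = −648/q^2 − 10 + 2q = 0 gives q = 9 (since 2·9^3 − 10·9^2 = 648).
min ATC = 648/9 + 55 − 10·9 + 9^2 = ¥118. That is the break-even price.
Between these two prices the firm operates at a loss; above ¥118 it earns a profit.

Shutdown price = ¥30; break-even price = ¥118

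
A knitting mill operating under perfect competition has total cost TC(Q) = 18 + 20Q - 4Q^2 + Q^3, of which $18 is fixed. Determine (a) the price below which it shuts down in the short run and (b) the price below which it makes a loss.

AVC = 20 - 4Q + Q^2; minimized at Q = 2, giving min AVC = $16. That is the shutdown price.
ATC = 18/Q + 20 - 4Q + Q^2. Setting dATC/dQ = −18/Q^2 − 4 + 2Q = 0 gives Q = 3 (since 2·3^3 − 4·3^2 = 18).
min ATC = 18/3 + 20 − 4·3 + 3^2 = $23. That is the break-even price.
For $16 ≤ P < $23 the firm produces at a loss; below $16 it shuts down.

Shutdown price = $16; break-even price = $23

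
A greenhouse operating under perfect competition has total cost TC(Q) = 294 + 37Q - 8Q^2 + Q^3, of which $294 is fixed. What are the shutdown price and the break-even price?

Shutdown price = $21; break-even price = $72

Shutdown price = min AVC. AVC = 37 - 8Q + Q^2, with vertex at Q = 4 and minimum $21.
ATC = 294/Q + 37 - 8Q + Q^2. Setting dATC/dQ = −294/Q^2 − 8 + 2Q = 0 gives Q = 7 (since 2·7^3 − 8·7^2 = 294).
min ATC = 294/7 + 37 − 8·7 + 7^2 = $72. That is the break-even price.
For $21 ≤ P < $72 the firm produces at a loss; below $21 it shuts down.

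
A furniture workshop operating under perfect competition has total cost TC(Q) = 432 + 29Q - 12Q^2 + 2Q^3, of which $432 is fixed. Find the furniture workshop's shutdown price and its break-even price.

Shutdown price = $11; break-even price = $101

Shutdown price = min AVC. AVC = 29 - 12Q + 2Q^2, with vertex at Q = 3 and minimum $11.
ATC = 432/Q + 29 - 12Q + 2Q^2. Setting dATC/dQ = −432/Q^2 − 12 + 4Q = 0 gives Q = 6 (since 4·6^3 − 12·6^2 = 432).
min ATC = 432/6 + 29 − 12·6 + 2·6^2 = $101. That is the break-even price.
For $11 ≤ P < $101 the firm produces at a loss; below $11 it shuts down.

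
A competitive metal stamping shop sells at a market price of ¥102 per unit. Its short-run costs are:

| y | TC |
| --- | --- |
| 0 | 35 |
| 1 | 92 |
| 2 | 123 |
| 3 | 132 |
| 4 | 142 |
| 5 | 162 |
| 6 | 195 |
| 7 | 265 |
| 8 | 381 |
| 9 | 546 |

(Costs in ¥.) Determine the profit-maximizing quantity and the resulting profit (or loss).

Profit at each row (π = 102y − TC): y=0: -35; y=1: 10; y=2: 81; y=3: 174; y=4: 266; y=5: 348; y=6: 417; y=7: 449; y=8: 435; y=9: 372.
Profit is maximized at y = 7. AVC there is 230/7 = ¥32.86 ≤ P, so producing beats shutting down (which would give -¥35).

y = 7; profit = ¥449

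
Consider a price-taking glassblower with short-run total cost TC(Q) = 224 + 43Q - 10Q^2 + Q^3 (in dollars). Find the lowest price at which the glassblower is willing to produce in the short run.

The shutdown price is the minimum of AVC. VC = 43Q - 10Q^2 + Q^3, so AVC = 43 - 10Q + Q^2.
At the minimum of AVC, MC = AVC. MC = 43 - 20Q + 3Q^2; setting MC = AVC gives 2Q^2 - 10Q = 0, so Q = 5. min AVC = 18.
So the shutdown price is $18.

$18 per unit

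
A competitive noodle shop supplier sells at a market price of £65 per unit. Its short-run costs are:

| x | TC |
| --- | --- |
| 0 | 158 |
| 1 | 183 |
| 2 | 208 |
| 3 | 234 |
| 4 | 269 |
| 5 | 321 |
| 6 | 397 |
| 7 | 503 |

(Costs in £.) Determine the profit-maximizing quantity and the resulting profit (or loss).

Tabulate TR − TC: x=0: -158; x=1: -118; x=2: -78; x=3: -39; x=4: -9; x=5: 4; x=6: -7; x=7: -48.
Profit is maximized at x = 5. AVC there is 163/5 = £32.60 ≤ P, so producing beats shutting down (which would give -£158).

x = 5; profit = £4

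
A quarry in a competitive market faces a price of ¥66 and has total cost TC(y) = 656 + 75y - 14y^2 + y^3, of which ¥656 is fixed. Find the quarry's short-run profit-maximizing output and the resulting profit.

AVC = 75 - 14y + y^2 has its minimum ¥26 at y = 7; price ¥66 clears that bar, so the firm operates.
With MC = 75 - 28y + 3y^2, P = MC on the upward-sloping part at y* = 9.
TR = 66·9 = 594. TC = 656 + 270 = 926. Profit = 594 − 926 = -¥332.
That loss of ¥332 beats the ¥656 the firm would lose by shutting down; producing recovers ¥324 of fixed cost.

Profit = -¥332 at y = 9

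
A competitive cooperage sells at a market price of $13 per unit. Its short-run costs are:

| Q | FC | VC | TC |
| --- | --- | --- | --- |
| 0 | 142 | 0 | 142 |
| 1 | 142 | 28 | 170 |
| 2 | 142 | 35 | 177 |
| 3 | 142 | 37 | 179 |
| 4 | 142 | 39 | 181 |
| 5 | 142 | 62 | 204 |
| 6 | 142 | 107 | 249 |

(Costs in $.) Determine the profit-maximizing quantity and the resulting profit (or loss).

Q = 4; profit = -$129

Profit at each row (π = 13Q − TC): Q=0: -142; Q=1: -157; Q=2: -151; Q=3: -140; Q=4: -129; Q=5: -139; Q=6: -171.
Profit is maximized at Q = 4. AVC there is 39/4 = $9.75 ≤ P, so producing beats shutting down (which would give -$142).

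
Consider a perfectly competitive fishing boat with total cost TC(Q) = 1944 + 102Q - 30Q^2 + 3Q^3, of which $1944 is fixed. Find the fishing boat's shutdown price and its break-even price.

Shutdown price = $27; break-even price = $291

AVC = 102 - 30Q + 3Q^2; minimized at Q = 5, giving min AVC = $27. That is the shutdown price.
ATC = 1944/Q + 102 - 30Q + 3Q^2. Setting dATC/dQ = −1944/Q^2 − 30 + 6Q = 0 gives Q = 9 (since 6·9^3 − 30·9^2 = 1944).
min ATC = 1944/9 + 102 − 30·9 + 3·9^2 = $291. That is the break-even price.
Between these two prices the firm operates at a loss; above $291 it earns a profit.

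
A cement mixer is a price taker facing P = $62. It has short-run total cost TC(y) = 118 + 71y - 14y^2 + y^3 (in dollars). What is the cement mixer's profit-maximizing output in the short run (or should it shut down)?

Produce at y = 9

From TC, MC = TC'(y) = 71 - 28y + 3y^2 and AVC = VC/y = 71 - 14y + y^2.
AVC hits its minimum where MC = AVC, at y = 7, giving min AVC = 71 - 14·7 + 7^2 = $22.
Because $62 ≥ $22, revenue can cover variable cost; the firm operates.
Set P = MC: 62 = 71 - 28y + 3y^2 → 9 - 28y + 3y^2 = 0. The roots are y = 1/3 and y = 9; the profit-maximizing output is on the rising part of MC, so y* = 9.
Check: AVC at y = 9 is $26 ≤ P, so revenue covers variable cost.
Profit = P·y − TC = 62·9 − 352 = $206.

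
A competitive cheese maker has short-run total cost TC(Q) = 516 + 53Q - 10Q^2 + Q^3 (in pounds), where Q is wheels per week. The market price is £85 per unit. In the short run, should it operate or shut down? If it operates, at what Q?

Strip out fixed cost: VC = 53Q - 10Q^2 + Q^3. Then AVC = 53 - 10Q + Q^2 and MC = 53 - 20Q + 3Q^2.
AVC is minimized where dAVC/dQ = -10 + 2Q = 0, at Q = 5; min AVC = 53 - 10·5 + 5^2 = £28.
Because £85 ≥ £28, revenue can cover variable cost; the firm operates.
Set P = MC: 85 = 53 - 20Q + 3Q^2 → -32 - 20Q + 3Q^2 = 0. The roots are Q = -4/3 and Q = 8; the profit-maximizing output is on the rising part of MC, so Q* = 8.
Check: AVC at Q = 8 is £37 ≤ P, so revenue covers variable cost.
Profit = P·Q − TC = 85·8 − 812 = -£132, a loss, but smaller than the £516 fixed cost the firm would lose by shutting down.

Produce at Q = 8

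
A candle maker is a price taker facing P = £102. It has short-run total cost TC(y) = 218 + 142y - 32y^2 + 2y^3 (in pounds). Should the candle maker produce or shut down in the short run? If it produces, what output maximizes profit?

Strip out fixed cost: VC = 142y - 32y^2 + 2y^3. Then AVC = 142 - 32y + 2y^2 and MC = 142 - 64y + 6y^2.
AVC is minimized where dAVC/dy = -32 + 4y = 0, at y = 8; min AVC = 142 - 32·8 + 2·8^2 = £14.
P = £102 exceeds min AVC = £14, so the firm stays open.
Set P = MC: 102 = 142 - 64y + 6y^2 → 40 - 64y + 6y^2 = 0. The roots are y = 2/3 and y = 10; the profit-maximizing output is on the rising part of MC, so y* = 10.
Check: AVC at y = 10 is £22 ≤ P, so revenue covers variable cost.
Profit = P·y − TC = 102·10 − 438 = £582.

Produce at y = 10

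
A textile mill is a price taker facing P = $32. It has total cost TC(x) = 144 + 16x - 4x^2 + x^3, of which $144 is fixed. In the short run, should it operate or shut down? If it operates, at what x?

Strip out fixed cost: VC = 16x - 4x^2 + x^3. Then AVC = 16 - 4x + x^2 and MC = 16 - 8x + 3x^2.
AVC hits its minimum where MC = AVC, at x = 2, giving min AVC = 16 - 4·2 + 2^2 = $12.
Because $32 ≥ $12, revenue can cover variable cost; the firm operates.
Solving P = MC: -16 - 8x + 3x^2 = 0 ⇒ x = -4/3 or 4. On the upward-sloping branch, x* = 4.
Check: AVC at x = 4 is $16 ≤ P, so revenue covers variable cost.
Profit = P·x − TC = 32·4 − 208 = -$80, a loss, but smaller than the $144 fixed cost the firm would lose by shutting down.

Produce at x = 4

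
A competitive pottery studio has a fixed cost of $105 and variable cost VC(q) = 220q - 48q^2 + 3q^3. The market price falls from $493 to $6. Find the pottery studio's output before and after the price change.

Output falls from 13 to 0 (the firm shuts down)

AVC = 220 - 48q + 3q^2, minimized at q = 8 where min AVC = $28. MC = 220 - 96q + 9q^2.
At P = $493 ≥ min AVC, set P = MC on the rising branch: q = 13.
At P = $6 < min AVC = $28, price no longer covers variable cost at any output, so the firm shuts down: q = 0.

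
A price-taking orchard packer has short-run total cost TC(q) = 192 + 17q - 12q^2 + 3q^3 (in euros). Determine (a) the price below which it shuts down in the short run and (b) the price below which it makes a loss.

AVC = 17 - 12q + 3q^2; minimized at q = 2, giving min AVC = €5. That is the shutdown price.
ATC = 192/q + 17 - 12q + 3q^2. Setting dATC/dq = −192/q^2 − 12 + 6q = 0 gives q = 4 (since 6·4^3 − 12·4^2 = 192).
min ATC = 192/4 + 17 − 12·4 + 3·4^2 = €65. That is the break-even price.
For €5 ≤ P < €65 the firm produces at a loss; below €5 it shuts down.

Shutdown price = €5; break-even price = €65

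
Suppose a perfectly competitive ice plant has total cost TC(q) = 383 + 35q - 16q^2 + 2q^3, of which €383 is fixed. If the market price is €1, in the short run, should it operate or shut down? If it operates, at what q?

Strip out fixed cost: VC = 35q - 16q^2 + 2q^3. Then AVC = 35 - 16q + 2q^2 and MC = 35 - 32q + 6q^2.
AVC hits its minimum where MC = AVC, at q = 4, giving min AVC = 35 - 16·4 + 2·4^2 = €3.
With P < min AVC (€1 < €3), every unit sold adds to the loss.
Best response: produce nothing and absorb the €383 fixed cost.

Shut down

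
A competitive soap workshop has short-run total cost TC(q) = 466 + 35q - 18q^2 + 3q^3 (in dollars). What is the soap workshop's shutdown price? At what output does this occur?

The firm shuts down when price falls below the minimum of average variable cost. AVC = VC/q = 35 - 18q + 3q^2.
dAVC/dq = -18 + 6q = 0 gives q = 3. min AVC = 35 - 18·3 + 3·3^2 = 8.
So the shutdown price is $8.

$8 per unit, at q = 3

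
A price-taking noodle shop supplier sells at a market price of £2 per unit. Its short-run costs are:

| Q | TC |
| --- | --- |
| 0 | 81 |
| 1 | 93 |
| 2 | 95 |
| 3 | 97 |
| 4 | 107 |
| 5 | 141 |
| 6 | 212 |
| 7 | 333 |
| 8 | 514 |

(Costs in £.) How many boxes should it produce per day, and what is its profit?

Q = 0 (shut down); profit = -£81

Tabulate TR − TC: Q=0: -81; Q=1: -91; Q=2: -91; Q=3: -91; Q=4: -99; Q=5: -131; Q=6: -200; Q=7: -319; Q=8: -498.
Profit is highest at Q = 0. Equivalently, the lowest AVC in the table is 16/3 ≈ £5.33 at Q = 3, and P = £2 falls below it — price never covers variable cost, so the firm shuts down and loses only its fixed cost.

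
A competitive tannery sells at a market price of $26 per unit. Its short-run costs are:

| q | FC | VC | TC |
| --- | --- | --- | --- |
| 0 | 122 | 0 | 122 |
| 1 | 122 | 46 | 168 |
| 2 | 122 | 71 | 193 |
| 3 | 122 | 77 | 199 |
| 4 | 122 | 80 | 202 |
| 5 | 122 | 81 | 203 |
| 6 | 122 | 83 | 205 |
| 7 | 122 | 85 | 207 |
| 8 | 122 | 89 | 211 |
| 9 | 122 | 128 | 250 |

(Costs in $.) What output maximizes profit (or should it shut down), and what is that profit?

q = 8; profit = -$3

Profit at each row (π = 26q − TC): q=0: -122; q=1: -142; q=2: -141; q=3: -121; q=4: -98; q=5: -73; q=6: -49; q=7: -25; q=8: -3; q=9: -16.
Profit is maximized at q = 8. AVC there is 89/8 = $11.12 ≤ P, so producing beats shutting down (which would give -$122).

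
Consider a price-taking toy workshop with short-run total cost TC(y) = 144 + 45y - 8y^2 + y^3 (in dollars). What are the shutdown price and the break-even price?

AVC = 45 - 8y + y^2; minimized at y = 4, giving min AVC = $29. That is the shutdown price.
ATC = 144/y + 45 - 8y + y^2. Setting dATC/dy = −144/y^2 − 8 + 2y = 0 gives y = 6 (since 2·6^3 − 8·6^2 = 144).
min ATC = 144/6 + 45 − 8·6 + 6^2 = $57. That is the break-even price.
For $29 ≤ P < $57 the firm produces at a loss; below $29 it shuts down.

Shutdown price = $29; break-even price = $57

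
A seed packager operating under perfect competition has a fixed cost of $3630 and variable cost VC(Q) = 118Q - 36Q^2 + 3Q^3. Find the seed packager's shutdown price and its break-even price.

Shutdown price = min AVC. AVC = 118 - 36Q + 3Q^2, with vertex at Q = 6 and minimum $10.
ATC = 3630/Q + 118 - 36Q + 3Q^2. Setting dATC/dQ = −3630/Q^2 − 36 + 6Q = 0 gives Q = 11 (since 6·11^3 − 36·11^2 = 3630).
min ATC = 3630/11 + 118 − 36·11 + 3·11^2 = $415. That is the break-even price.
For $10 ≤ P < $415 the firm produces at a loss; below $10 it shuts down.

Shutdown price = $10; break-even price = $415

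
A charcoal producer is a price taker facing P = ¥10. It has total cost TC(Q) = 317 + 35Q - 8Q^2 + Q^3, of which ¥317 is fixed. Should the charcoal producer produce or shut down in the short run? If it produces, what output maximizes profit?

Shut down

From TC, MC = TC'(Q) = 35 - 16Q + 3Q^2 and AVC = VC/Q = 35 - 8Q + Q^2.
The AVC parabola has its vertex at Q = 8/2 = 4, where AVC = 35 - 8·4 + 4^2 = ¥19.
Since P = ¥10 < min AVC = ¥19, price fails to cover variable cost at any output.
The firm minimizes its loss by shutting down and losing only its fixed cost of ¥317.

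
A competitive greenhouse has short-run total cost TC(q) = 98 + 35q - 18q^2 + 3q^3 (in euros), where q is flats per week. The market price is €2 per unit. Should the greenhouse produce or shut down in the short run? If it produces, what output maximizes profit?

From TC, MC = TC'(q) = 35 - 36q + 9q^2 and AVC = VC/q = 35 - 18q + 3q^2.
AVC is minimized where dAVC/dq = -18 + 6q = 0, at q = 3; min AVC = 35 - 18·3 + 3·3^2 = €8.
With P < min AVC (€2 < €8), every unit sold adds to the loss.
Shutting down limits the loss to fixed cost, €98.

Shut down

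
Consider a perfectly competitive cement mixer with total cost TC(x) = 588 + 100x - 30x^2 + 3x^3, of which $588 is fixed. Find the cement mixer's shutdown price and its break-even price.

Shutdown price = $25; break-even price = $121

Shutdown price = min AVC. AVC = 100 - 30x + 3x^2, with vertex at x = 5 and minimum $25.
ATC = 588/x + 100 - 30x + 3x^2. Setting dATC/dx = −588/x^2 − 30 + 6x = 0 gives x = 7 (since 6·7^3 − 30·7^2 = 588).
min ATC = 588/7 + 100 − 30·7 + 3·7^2 = $121. That is the break-even price.
Between these two prices the firm operates at a loss; above $121 it earns a profit.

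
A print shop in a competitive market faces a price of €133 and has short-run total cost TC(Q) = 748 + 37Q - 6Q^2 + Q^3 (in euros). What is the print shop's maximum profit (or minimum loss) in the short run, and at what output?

Profit = -€108 at Q = 8

AVC = 37 - 6Q + Q^2 has its minimum €28 at Q = 3; price €133 clears that bar, so the firm operates.
MC = 37 - 12Q + 3Q^2. Setting P = MC and taking the root on the rising branch gives Q* = 8.
TR = 133·8 = 1064. TC = 748 + 424 = 1172. Profit = 1064 − 1172 = -€108.
By producing, the firm covers all variable cost plus €640 of fixed cost; shutting down would lose the full €748.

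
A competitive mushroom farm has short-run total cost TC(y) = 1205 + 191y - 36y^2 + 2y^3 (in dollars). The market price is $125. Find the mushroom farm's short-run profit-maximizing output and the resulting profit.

Profit = -$237 at y = 11

AVC = 191 - 36y + 2y^2 has its minimum $29 at y = 9; price $125 clears that bar, so the firm operates.
MC = 191 - 72y + 6y^2. Setting P = MC and taking the root on the rising branch gives y* = 11.
TR = 125·11 = 1375. TC = 1205 + 407 = 1612. Profit = 1375 − 1612 = -$237.
That loss of $237 beats the $1205 the firm would lose by shutting down; producing recovers $968 of fixed cost.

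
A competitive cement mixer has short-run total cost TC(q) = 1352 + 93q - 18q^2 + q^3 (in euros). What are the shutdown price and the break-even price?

Shutdown price = €12; break-even price = €132

Shutdown price = min AVC. AVC = 93 - 18q + q^2, with vertex at q = 9 and minimum €12.
ATC = 1352/q + 93 - 18q + q^2. Setting dATC/dq = −1352/q^2 − 18 + 2q = 0 gives q = 13 (since 2·13^3 − 18·13^2 = 1352).
min ATC = 1352/13 + 93 − 18·13 + 13^2 = €132. That is the break-even price.
For €12 ≤ P < €132 the firm produces at a loss; below €12 it shuts down.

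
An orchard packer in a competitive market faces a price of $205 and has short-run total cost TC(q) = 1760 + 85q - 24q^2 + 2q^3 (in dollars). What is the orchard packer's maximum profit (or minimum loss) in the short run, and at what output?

Profit = -$160 at q = 10

AVC = 85 - 24q + 2q^2; min AVC = $13 at q = 6. Since P = $205 ≥ min AVC, the firm produces.
With MC = 85 - 48q + 6q^2, P = MC on the upward-sloping part at q* = 10.
TR = 205·10 = 2050. TC = 1760 + 450 = 2210. Profit = 2050 − 2210 = -$160.
By producing, the firm covers all variable cost plus $1600 of fixed cost; shutting down would lose the full $1760.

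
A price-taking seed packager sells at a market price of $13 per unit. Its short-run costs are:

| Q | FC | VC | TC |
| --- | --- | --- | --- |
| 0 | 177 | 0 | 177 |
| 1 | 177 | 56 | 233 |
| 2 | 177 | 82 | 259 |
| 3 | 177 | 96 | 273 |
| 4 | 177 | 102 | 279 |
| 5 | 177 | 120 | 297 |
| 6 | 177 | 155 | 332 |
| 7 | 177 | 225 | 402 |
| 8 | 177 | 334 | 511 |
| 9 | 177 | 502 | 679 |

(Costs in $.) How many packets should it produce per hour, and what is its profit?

Q = 0 (shut down); profit = -$177

Tabulate TR − TC: Q=0: -177; Q=1: -220; Q=2: -233; Q=3: -234; Q=4: -227; Q=5: -232; Q=6: -254; Q=7: -311; Q=8: -407; Q=9: -562.
Profit is highest at Q = 0. Equivalently, the lowest AVC in the table is 120/5 ≈ $24 at Q = 5, and P = $13 falls below it — price never covers variable cost, so the firm shuts down and loses only its fixed cost.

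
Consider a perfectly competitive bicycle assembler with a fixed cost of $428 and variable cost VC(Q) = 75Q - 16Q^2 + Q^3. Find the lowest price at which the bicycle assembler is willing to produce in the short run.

The firm shuts down when price falls below the minimum of average variable cost. AVC = VC/Q = 75 - 16Q + Q^2.
dAVC/dQ = -16 + 2Q = 0 gives Q = 8. min AVC = 75 - 16·8 + 8^2 = 11.
The firm shuts down for any P below $11.

$11 per unit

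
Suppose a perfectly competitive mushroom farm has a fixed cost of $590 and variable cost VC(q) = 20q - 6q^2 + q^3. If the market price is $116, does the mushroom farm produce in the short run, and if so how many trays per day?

Variable cost is VC = 20q - 6q^2 + q^3, so AVC = VC/q = 20 - 6q + q^2 and MC = dTC/dq = 20 - 12q + 3q^2.
AVC is minimized where dAVC/dq = -6 + 2q = 0, at q = 3; min AVC = 20 - 6·3 + 3^2 = $11.
Since P = $116 ≥ min AVC = $11, price covers variable cost and the firm should produce.
Set P = MC: 116 = 20 - 12q + 3q^2 → -96 - 12q + 3q^2 = 0. The roots are q = -4 and q = 8; the profit-maximizing output is on the rising part of MC, so q* = 8.
Check: AVC at q = 8 is $36 ≤ P, so revenue covers variable cost.
Profit = P·q − TC = 116·8 − 878 = $50.

Produce at q = 8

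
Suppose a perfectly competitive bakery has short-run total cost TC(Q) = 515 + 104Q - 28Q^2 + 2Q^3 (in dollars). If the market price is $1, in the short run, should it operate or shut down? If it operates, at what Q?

Variable cost is VC = 104Q - 28Q^2 + 2Q^3, so AVC = VC/Q = 104 - 28Q + 2Q^2 and MC = dTC/dQ = 104 - 56Q + 6Q^2.
The AVC parabola has its vertex at Q = 28/4 = 7, where AVC = 104 - 28·7 + 2·7^2 = $6.
With P < min AVC ($1 < $6), every unit sold adds to the loss.
Shutting down limits the loss to fixed cost, $515.

Shut down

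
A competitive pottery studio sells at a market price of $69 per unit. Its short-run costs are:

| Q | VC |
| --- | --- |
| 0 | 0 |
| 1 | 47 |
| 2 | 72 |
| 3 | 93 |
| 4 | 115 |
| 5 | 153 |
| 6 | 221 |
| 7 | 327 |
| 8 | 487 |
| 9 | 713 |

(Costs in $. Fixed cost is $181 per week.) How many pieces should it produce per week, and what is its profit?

Q = 6; profit = $12

Profit at each row (π = 69Q − TC): Q=0: -181; Q=1: -159; Q=2: -115; Q=3: -67; Q=4: -20; Q=5: 11; Q=6: 12; Q=7: -25; Q=8: -116; Q=9: -273.
Profit is maximized at Q = 6. AVC there is 221/6 = $36.83 ≤ P, so producing beats shutting down (which would give -$181).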